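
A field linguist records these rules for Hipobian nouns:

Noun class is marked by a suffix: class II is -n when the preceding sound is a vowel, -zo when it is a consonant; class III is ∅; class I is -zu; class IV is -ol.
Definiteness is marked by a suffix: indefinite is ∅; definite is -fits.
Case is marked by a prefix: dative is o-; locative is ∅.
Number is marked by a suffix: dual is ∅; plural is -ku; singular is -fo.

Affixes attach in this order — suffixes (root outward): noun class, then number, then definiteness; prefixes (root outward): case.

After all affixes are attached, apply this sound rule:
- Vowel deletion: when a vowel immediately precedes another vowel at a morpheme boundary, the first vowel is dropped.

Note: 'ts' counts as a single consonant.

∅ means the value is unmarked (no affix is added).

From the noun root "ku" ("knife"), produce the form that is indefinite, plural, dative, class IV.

okolku

Attach noun class class IV -ol → kuol.
Attach number plural -ku → kuolku.
Attach case dative o- → okuolku.
definiteness = indefinite: zero marking, form stays okuolku.
Apply vowel deletion: okuolku → okolku.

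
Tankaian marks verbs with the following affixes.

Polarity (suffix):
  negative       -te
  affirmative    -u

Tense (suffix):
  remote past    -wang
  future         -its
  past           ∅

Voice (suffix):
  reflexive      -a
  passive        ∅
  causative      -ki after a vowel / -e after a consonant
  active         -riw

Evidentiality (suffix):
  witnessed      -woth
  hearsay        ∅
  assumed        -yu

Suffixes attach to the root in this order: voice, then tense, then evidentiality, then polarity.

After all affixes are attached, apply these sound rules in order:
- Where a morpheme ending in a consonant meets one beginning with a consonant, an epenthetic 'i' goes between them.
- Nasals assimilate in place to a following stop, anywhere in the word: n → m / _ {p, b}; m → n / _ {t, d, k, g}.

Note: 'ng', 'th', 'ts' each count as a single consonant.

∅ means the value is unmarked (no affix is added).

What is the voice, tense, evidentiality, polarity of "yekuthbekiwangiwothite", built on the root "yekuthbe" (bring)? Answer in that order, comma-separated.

causative, remote past, witnessed, negative

Segment: yekuthbe-ki-wang-woth-te.
voice: -ki/e → causative.
tense: -wang → remote past.
evidentiality: -woth → witnessed.
polarity: -te → negative.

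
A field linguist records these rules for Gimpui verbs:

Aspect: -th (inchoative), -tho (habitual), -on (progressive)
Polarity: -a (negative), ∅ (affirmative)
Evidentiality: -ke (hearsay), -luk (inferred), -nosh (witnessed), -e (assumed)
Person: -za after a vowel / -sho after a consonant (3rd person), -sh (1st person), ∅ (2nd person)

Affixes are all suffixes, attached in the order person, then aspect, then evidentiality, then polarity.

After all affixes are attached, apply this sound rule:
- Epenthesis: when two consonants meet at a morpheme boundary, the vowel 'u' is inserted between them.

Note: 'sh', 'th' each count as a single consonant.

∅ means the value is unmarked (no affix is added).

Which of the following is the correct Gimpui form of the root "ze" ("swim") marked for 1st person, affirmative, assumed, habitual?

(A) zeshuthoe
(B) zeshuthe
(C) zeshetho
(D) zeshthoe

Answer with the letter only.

Attach person 1st person -sh → zesh.
Attach aspect habitual -tho → zeshtho.
Attach evidentiality assumed -e → zeshthoe.
polarity = affirmative: zero marking, form stays zeshthoe.
Apply epenthesis: zeshthoe → zeshuthoe.
So the correct form is zeshuthoe, option (A).
(C) zeshetho is wrong: it has the affixes in the wrong order.
(D) zeshthoe is wrong: it fails to apply the sound rule(s).
(B) zeshuthe is wrong: it uses inchoative instead of habitual for aspect.

A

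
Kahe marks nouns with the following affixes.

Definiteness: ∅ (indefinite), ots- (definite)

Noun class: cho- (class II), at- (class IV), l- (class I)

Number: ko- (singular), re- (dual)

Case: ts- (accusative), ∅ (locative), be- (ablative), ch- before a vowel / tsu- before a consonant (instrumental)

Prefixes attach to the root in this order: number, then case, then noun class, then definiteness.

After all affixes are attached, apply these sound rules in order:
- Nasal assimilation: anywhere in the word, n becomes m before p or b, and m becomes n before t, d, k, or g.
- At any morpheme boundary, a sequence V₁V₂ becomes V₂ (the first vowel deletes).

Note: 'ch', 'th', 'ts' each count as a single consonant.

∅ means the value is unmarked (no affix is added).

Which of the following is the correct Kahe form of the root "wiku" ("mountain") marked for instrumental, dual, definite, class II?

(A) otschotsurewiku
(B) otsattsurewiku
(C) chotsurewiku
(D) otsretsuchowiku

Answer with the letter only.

A

Attach number dual re- → rewiku.
Attach case instrumental tsu- (before consonant 'r') → tsurewiku.
Attach noun class class II cho- → chotsurewiku.
Attach definiteness definite ots- → otschotsurewiku.
Nasal assimilation: no change.
Vowel deletion: no change.
So the correct form is otschotsurewiku, option (A).
(D) otsretsuchowiku is wrong: it has the affixes in the wrong order.
(B) otsattsurewiku is wrong: it uses class IV instead of class II for noun class.
(C) chotsurewiku is wrong: it uses indefinite instead of definite for definiteness.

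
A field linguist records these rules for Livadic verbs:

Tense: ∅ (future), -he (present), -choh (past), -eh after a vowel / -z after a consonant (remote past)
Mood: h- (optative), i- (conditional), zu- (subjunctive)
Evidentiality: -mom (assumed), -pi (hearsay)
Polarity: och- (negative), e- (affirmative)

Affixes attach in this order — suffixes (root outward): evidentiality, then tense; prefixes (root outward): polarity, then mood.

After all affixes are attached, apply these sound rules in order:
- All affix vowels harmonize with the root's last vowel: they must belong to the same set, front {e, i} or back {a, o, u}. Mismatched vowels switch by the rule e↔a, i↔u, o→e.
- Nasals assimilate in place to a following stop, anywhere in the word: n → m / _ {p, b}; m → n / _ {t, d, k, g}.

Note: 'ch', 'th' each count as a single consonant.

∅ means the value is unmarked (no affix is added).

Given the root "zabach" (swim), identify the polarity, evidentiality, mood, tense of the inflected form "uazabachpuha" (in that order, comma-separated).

Segment: i-e-zabach-pi-he.
polarity: e- → affirmative.
evidentiality: -pi → hearsay.
mood: i- → conditional.
tense: -he → present.

affirmative, hearsay, conditional, present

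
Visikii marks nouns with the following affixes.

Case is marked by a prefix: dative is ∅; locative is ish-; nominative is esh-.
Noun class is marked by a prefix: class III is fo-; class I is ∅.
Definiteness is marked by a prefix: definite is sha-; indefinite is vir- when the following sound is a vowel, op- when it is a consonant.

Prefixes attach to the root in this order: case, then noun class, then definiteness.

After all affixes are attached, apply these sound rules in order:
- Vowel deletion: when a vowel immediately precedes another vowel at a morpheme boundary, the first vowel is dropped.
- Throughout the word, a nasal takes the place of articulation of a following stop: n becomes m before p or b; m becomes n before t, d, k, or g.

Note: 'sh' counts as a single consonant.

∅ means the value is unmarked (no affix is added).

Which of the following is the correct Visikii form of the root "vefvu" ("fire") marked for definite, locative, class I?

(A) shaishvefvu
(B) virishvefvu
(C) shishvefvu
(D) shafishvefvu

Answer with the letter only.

C

Attach case locative ish- → ishvefvu.
noun class = class I: zero marking, form stays ishvefvu.
Attach definiteness definite sha- → shaishvefvu.
Apply vowel deletion: shaishvefvu → shishvefvu.
Nasal assimilation: no change.
So the correct form is shishvefvu, option (C).
(B) virishvefvu is wrong: it uses indefinite instead of definite for definiteness.
(A) shaishvefvu is wrong: it fails to apply the sound rule(s).
(D) shafishvefvu is wrong: it uses class III instead of class I for noun class.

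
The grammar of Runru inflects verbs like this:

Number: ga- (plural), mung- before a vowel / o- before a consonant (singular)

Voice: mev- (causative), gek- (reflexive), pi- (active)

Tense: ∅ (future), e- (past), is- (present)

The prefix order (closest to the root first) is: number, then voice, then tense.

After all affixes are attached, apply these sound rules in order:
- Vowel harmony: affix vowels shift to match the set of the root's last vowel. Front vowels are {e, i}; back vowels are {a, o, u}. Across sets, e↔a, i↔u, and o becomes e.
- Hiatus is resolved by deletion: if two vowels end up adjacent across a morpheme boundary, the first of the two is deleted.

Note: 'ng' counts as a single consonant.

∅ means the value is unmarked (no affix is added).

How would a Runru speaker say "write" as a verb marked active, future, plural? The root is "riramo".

Attach number plural ga- → gariramo.
Attach voice active pi- → pigariramo.
tense = future: zero marking, form stays pigariramo.
Apply vowel harmony: pigariramo → pugariramo.
Vowel deletion: no change.

pugariramo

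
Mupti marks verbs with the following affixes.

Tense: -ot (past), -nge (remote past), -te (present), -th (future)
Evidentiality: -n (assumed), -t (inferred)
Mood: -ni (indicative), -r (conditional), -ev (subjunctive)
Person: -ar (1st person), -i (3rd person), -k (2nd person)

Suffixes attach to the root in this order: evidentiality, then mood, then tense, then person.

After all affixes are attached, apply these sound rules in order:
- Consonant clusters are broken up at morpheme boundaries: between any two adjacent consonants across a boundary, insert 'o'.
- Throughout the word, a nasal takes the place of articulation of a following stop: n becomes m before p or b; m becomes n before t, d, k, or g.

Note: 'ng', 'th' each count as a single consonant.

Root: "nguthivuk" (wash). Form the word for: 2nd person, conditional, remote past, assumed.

Attach evidentiality assumed -n → nguthivukn.
Attach mood conditional -r → nguthivuknr.
Attach tense remote past -nge → nguthivuknrnge.
Attach person 2nd person -k → nguthivuknrngek.
Apply epenthesis: nguthivuknrngek → nguthivukonorongek.
Nasal assimilation: no change.

nguthivukonorongek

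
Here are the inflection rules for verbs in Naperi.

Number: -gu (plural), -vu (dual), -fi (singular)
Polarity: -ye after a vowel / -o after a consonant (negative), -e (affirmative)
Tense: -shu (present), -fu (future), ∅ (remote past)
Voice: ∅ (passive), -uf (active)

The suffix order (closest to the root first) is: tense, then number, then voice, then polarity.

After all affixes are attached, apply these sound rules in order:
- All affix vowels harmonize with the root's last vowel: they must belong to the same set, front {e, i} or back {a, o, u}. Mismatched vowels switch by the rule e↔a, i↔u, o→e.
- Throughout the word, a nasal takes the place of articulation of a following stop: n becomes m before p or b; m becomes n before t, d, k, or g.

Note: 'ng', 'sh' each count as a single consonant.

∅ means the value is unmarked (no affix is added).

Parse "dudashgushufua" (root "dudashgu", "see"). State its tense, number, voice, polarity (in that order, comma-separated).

Segment: dudashgu-shu-fi-e.
tense: -shu → present.
number: -fi → singular.
voice: ∅ → passive.
polarity: -e → affirmative.

present, singular, passive, affirmative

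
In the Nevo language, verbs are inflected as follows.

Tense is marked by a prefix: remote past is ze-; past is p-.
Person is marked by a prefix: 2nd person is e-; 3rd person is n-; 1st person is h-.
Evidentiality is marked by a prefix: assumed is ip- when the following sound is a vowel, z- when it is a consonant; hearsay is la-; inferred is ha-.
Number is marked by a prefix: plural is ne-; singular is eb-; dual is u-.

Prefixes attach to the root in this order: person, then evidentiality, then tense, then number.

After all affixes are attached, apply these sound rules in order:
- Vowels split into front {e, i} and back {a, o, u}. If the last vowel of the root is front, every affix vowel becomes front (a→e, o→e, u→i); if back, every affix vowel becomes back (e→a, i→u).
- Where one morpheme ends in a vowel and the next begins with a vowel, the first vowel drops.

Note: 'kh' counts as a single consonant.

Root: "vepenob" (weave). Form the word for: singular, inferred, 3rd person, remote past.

Attach person 3rd person n- → nvepenob.
Attach evidentiality inferred ha- → hanvepenob.
Attach tense remote past ze- → zehanvepenob.
Attach number singular eb- → ebzehanvepenob.
Apply vowel harmony: ebzehanvepenob → abzahanvepenob.
Vowel deletion: no change.

abzahanvepenob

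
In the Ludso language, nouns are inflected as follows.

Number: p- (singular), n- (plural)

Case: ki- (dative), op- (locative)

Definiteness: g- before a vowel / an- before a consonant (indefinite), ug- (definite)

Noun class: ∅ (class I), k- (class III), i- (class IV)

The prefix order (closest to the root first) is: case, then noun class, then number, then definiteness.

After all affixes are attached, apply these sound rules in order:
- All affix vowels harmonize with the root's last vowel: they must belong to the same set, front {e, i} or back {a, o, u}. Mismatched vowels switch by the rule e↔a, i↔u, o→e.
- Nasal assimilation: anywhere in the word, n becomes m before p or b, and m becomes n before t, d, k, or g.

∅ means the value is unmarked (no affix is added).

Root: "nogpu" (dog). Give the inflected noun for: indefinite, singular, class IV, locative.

Attach case locative op- → opnogpu.
Attach noun class class IV i- → iopnogpu.
Attach number singular p- → piopnogpu.
Attach definiteness indefinite an- (before consonant 'p') → anpiopnogpu.
Apply vowel harmony: anpiopnogpu → anpuopnogpu.
Apply nasal assimilation: anpuopnogpu → ampuopnogpu.

ampuopnogpu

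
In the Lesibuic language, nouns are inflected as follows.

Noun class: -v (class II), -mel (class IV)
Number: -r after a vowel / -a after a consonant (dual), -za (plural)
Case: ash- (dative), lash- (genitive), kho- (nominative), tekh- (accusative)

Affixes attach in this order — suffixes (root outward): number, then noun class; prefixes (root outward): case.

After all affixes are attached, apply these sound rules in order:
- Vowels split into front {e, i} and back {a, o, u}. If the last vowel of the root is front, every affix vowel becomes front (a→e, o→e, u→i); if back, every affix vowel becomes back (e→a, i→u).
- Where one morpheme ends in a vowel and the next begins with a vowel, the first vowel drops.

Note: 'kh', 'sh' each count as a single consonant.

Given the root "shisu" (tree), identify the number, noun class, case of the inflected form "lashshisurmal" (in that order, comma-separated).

dual, class IV, genitive

Segment: lash-shisu-r-mel.
number: -r/a → dual.
noun class: -mel → class IV.
case: lash- → genitive.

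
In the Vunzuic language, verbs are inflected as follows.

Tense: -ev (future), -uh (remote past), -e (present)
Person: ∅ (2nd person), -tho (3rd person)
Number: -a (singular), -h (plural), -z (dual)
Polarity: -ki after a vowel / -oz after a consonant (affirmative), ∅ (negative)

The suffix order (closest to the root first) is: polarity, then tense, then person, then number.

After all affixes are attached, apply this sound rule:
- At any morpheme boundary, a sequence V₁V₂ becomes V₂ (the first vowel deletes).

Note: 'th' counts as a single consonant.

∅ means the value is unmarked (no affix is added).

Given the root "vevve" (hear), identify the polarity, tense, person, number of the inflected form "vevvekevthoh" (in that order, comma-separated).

Segment: vevve-ki-ev-tho-h.
polarity: -ki/oz → affirmative.
tense: -ev → future.
person: -tho → 3rd person.
number: -h → plural.

affirmative, future, 3rd person, plural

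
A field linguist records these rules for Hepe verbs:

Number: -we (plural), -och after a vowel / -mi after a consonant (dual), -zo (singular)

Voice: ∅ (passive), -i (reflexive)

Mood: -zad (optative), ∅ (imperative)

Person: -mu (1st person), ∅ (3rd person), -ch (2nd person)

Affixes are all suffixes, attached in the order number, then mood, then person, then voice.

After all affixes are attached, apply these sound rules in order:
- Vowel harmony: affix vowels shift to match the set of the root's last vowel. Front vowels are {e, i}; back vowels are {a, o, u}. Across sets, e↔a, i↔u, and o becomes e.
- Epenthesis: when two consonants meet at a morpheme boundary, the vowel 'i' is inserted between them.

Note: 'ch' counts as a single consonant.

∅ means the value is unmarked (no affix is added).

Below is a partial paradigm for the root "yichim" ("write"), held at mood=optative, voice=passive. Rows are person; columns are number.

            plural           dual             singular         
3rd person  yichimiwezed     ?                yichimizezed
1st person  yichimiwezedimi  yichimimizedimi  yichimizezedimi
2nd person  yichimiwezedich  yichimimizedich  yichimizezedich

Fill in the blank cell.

yichimimized

Attach number dual -mi (after consonant 'm') → yichimmi.
Attach mood optative -zad → yichimmizad.
person = 3rd person: zero marking, form stays yichimmizad.
voice = passive: zero marking, form stays yichimmizad.
Apply vowel harmony: yichimmizad → yichimmized.
Apply epenthesis: yichimmized → yichimimized.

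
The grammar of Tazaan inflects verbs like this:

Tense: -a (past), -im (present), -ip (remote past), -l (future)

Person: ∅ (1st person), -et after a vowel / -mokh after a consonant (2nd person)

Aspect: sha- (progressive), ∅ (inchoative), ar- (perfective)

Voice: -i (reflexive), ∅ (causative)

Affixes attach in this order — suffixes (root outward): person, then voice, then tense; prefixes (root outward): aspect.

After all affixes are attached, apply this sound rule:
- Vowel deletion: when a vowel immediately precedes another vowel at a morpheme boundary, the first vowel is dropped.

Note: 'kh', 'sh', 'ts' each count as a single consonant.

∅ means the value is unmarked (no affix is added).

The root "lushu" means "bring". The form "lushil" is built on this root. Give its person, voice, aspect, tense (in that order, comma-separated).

1st person, reflexive, inchoative, future

Segment: lushu-i-l.
person: ∅ → 1st person.
voice: -i → reflexive.
aspect: ∅ → inchoative.
tense: -l → future.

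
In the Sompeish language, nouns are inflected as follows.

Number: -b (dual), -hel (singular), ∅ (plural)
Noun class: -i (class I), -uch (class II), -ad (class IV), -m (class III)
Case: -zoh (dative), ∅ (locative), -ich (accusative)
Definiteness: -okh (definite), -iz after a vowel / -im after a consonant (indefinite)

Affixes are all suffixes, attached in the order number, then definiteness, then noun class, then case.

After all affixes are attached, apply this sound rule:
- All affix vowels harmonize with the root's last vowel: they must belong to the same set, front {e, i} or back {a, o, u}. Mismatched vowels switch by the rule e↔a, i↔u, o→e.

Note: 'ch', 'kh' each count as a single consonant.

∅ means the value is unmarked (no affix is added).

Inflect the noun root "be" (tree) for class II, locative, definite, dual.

bebekhich

Attach number dual -b → beb.
Attach definiteness definite -okh → bebokh.
Attach noun class class II -uch → bebokhuch.
case = locative: zero marking, form stays bebokhuch.
Apply vowel harmony: bebokhuch → bebekhich.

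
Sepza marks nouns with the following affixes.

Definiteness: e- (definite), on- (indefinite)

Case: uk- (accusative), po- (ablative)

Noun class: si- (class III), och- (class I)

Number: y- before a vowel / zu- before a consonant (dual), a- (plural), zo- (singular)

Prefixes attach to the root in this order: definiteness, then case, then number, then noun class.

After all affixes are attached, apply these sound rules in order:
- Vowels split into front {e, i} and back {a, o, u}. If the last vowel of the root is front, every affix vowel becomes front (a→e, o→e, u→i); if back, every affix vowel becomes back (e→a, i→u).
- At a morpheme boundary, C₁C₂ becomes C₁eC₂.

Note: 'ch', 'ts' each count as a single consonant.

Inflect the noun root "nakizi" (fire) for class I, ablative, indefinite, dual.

Attach definiteness indefinite on- → onnakizi.
Attach case ablative po- → poonnakizi.
Attach number dual zu- (before consonant 'p') → zupoonnakizi.
Attach noun class class I och- → ochzupoonnakizi.
Apply vowel harmony: ochzupoonnakizi → echzipeennakizi.
Apply epenthesis: echzipeennakizi → echezipeenenakizi.

echezipeenenakizi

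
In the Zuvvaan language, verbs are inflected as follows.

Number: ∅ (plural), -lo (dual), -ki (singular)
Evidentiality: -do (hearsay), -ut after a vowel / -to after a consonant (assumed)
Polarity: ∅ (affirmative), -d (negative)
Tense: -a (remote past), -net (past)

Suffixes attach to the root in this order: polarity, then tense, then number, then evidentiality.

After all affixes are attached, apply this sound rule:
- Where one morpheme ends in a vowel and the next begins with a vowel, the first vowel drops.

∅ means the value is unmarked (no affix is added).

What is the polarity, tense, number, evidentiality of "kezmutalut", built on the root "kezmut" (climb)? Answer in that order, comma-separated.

Segment: kezmut-a-lo-ut.
polarity: ∅ → affirmative.
tense: -a → remote past.
number: -lo → dual.
evidentiality: -ut/to → assumed.

affirmative, remote past, dual, assumed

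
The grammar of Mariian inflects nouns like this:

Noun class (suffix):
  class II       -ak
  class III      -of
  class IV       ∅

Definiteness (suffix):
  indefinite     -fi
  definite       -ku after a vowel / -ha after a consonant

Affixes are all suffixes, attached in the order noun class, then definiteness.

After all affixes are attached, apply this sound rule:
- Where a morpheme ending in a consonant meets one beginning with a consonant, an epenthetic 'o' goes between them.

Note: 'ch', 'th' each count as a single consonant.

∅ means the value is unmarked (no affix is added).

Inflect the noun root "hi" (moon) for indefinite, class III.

Attach noun class class III -of → hiof.
Attach definiteness indefinite -fi → hioffi.
Apply epenthesis: hioffi → hiofofi.

hiofofi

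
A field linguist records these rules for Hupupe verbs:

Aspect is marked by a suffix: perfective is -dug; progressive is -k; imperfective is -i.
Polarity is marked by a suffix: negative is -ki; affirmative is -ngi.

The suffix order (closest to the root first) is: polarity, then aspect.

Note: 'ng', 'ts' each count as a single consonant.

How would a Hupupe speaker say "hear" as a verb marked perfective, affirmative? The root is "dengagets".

Attach polarity affirmative -ngi → dengagetsngi.
Attach aspect perfective -dug → dengagetsngidug.

dengagetsngidug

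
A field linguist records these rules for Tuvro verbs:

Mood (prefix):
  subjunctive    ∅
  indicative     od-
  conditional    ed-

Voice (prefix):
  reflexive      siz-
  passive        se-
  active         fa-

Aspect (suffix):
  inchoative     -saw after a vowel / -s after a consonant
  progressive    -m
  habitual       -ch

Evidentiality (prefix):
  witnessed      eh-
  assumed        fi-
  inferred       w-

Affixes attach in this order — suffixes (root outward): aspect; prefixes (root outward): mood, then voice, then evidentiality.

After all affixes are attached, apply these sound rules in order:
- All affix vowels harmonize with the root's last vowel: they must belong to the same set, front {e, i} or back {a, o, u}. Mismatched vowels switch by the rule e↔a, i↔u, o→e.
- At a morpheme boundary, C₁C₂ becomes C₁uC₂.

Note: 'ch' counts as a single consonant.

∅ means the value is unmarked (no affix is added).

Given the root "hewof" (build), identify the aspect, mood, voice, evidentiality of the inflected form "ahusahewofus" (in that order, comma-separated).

Segment: eh-se-hewof-s.
aspect: -saw/s → inchoative.
mood: ∅ → subjunctive.
voice: se- → passive.
evidentiality: eh- → witnessed.

inchoative, subjunctive, passive, witnessed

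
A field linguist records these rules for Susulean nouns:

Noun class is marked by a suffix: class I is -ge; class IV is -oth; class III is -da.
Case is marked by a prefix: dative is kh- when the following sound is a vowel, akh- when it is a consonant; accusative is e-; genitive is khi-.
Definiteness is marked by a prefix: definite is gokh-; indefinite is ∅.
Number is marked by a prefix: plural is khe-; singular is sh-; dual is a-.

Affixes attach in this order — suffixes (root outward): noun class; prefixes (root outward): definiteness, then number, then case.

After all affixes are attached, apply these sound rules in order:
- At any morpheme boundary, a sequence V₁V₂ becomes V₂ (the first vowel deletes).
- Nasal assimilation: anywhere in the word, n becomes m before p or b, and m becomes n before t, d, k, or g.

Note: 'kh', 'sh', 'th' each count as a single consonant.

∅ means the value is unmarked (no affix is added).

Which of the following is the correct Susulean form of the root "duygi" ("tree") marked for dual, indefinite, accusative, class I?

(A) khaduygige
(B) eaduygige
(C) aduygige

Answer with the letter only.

definiteness = indefinite: zero marking, form stays duygi.
Attach number dual a- → aduygi.
Attach case accusative e- → eaduygi.
Attach noun class class I -ge → eaduygige.
Apply vowel deletion: eaduygige → aduygige.
Nasal assimilation: no change.
So the correct form is aduygige, option (C).
(A) khaduygige is wrong: it uses genitive instead of accusative for case.
(B) eaduygige is wrong: it fails to apply the sound rule(s).

C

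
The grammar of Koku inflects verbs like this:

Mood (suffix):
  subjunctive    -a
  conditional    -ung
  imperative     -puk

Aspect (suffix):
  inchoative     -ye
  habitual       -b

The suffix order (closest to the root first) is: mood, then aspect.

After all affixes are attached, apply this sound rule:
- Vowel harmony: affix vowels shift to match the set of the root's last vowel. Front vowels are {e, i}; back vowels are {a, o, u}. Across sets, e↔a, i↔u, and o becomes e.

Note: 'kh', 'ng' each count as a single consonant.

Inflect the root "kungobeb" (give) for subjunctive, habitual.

Attach mood subjunctive -a → kungobeba.
Attach aspect habitual -b → kungobebab.
Apply vowel harmony: kungobebab → kungobebeb.

kungobebeb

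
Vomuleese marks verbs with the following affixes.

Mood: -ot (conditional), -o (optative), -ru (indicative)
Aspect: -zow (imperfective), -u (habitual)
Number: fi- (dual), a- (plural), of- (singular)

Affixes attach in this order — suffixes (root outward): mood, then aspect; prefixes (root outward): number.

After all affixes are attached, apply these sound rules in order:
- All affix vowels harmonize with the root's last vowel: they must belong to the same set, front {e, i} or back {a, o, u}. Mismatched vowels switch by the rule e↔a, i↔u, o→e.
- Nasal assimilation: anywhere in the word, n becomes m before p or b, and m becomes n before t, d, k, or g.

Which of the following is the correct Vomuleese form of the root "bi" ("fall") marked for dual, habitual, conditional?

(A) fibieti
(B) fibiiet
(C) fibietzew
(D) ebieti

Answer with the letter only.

A

Attach mood conditional -ot → biot.
Attach number dual fi- → fibiot.
Attach aspect habitual -u → fibiotu.
Apply vowel harmony: fibiotu → fibieti.
Nasal assimilation: no change.
So the correct form is fibieti, option (A).
(C) fibietzew is wrong: it uses imperfective instead of habitual for aspect.
(B) fibiiet is wrong: it has the affixes in the wrong order.
(D) ebieti is wrong: it uses plural instead of dual for number.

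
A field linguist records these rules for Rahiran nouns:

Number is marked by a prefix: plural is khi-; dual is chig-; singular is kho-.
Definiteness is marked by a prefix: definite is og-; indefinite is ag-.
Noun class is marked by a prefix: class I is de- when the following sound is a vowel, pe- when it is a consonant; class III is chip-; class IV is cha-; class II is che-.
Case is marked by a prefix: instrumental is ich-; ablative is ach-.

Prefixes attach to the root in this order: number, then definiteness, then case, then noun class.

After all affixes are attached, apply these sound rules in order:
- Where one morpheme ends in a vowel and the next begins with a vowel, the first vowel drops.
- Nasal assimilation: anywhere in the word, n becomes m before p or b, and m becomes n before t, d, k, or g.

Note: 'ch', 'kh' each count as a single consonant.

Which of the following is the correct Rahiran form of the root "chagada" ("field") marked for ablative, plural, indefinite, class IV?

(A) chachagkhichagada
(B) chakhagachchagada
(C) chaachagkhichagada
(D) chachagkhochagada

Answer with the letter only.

A

Attach number plural khi- → khichagada.
Attach definiteness indefinite ag- → agkhichagada.
Attach case ablative ach- → achagkhichagada.
Attach noun class class IV cha- → chaachagkhichagada.
Apply vowel deletion: chaachagkhichagada → chachagkhichagada.
Nasal assimilation: no change.
So the correct form is chachagkhichagada, option (A).
(D) chachagkhochagada is wrong: it uses singular instead of plural for number.
(C) chaachagkhichagada is wrong: it fails to apply the sound rule(s).
(B) chakhagachchagada is wrong: it has the affixes in the wrong order.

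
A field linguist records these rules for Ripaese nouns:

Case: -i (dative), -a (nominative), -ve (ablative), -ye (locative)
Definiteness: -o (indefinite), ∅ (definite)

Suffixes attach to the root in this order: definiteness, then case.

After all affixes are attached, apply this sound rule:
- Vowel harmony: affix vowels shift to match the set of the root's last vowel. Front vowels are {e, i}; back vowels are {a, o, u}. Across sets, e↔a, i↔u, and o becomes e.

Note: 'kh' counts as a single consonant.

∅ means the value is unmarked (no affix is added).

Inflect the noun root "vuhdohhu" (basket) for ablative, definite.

vuhdohhuva

definiteness = definite: zero marking, form stays vuhdohhu.
Attach case ablative -ve → vuhdohhuve.
Apply vowel harmony: vuhdohhuve → vuhdohhuva.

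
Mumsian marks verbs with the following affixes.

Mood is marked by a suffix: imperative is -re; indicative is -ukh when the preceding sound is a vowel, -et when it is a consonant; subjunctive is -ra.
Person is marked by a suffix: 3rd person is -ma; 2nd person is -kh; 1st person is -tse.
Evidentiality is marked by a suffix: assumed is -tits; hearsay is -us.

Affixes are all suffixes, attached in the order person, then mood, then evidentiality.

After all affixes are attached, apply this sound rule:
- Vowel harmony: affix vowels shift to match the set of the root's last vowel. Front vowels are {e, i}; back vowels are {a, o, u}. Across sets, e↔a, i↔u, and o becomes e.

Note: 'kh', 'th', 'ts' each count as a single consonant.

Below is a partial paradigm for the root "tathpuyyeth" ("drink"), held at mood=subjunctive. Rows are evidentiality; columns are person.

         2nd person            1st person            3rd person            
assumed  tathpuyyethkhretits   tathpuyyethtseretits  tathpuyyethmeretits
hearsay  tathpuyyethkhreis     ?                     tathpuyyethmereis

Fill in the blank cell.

Attach person 1st person -tse → tathpuyyethtse.
Attach mood subjunctive -ra → tathpuyyethtsera.
Attach evidentiality hearsay -us → tathpuyyethtseraus.
Apply vowel harmony: tathpuyyethtseraus → tathpuyyethtsereis.

tathpuyyethtsereis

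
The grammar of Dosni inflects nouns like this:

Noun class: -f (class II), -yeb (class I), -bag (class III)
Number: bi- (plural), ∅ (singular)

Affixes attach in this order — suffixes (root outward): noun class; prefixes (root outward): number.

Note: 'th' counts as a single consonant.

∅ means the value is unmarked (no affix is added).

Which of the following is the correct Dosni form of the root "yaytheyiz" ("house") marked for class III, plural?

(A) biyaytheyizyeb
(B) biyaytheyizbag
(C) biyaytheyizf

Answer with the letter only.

Attach number plural bi- → biyaytheyiz.
Attach noun class class III -bag → biyaytheyizbag.
So the correct form is biyaytheyizbag, option (B).
(A) biyaytheyizyeb is wrong: it uses class I instead of class III for noun class.
(C) biyaytheyizf is wrong: it uses class II instead of class III for noun class.

B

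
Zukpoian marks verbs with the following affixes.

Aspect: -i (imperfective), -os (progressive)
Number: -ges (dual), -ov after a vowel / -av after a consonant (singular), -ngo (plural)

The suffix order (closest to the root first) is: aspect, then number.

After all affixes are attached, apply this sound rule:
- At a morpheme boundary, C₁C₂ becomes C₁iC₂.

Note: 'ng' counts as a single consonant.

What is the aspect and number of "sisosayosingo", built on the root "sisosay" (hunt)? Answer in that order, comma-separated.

progressive, plural

Segment: sisosay-os-ngo.
aspect: -os → progressive.
number: -ngo → plural.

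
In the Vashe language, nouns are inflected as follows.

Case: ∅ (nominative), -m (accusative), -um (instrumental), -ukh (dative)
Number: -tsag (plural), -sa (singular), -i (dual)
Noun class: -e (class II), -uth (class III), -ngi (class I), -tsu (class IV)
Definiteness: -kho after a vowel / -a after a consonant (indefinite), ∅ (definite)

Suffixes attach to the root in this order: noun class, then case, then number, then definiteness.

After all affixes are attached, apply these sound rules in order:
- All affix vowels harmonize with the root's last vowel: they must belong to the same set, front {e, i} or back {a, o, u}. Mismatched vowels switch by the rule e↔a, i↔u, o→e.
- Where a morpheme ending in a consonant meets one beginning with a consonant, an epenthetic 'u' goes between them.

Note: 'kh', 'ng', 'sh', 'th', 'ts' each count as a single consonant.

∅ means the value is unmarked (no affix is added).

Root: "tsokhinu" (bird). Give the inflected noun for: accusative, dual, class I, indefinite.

Attach noun class class I -ngi → tsokhinungi.
Attach case accusative -m → tsokhinungim.
Attach number dual -i → tsokhinungimi.
Attach definiteness indefinite -kho (after vowel 'i') → tsokhinungimikho.
Apply vowel harmony: tsokhinungimikho → tsokhinungumukho.
Epenthesis: no change.

tsokhinungumukho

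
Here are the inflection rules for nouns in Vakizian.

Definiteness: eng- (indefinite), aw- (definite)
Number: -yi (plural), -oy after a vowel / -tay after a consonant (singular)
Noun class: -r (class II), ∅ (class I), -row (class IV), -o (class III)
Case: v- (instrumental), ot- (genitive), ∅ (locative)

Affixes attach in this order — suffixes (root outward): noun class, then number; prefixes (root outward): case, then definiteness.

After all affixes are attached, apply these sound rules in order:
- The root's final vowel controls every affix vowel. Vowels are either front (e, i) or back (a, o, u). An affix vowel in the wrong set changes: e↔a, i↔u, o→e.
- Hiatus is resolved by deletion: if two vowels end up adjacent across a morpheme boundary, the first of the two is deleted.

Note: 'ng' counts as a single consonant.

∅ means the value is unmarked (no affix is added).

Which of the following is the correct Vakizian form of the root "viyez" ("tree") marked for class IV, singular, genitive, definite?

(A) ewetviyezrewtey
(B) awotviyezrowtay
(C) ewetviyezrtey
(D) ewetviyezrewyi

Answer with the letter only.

A

Attach noun class class IV -row → viyezrow.
Attach case genitive ot- → otviyezrow.
Attach number singular -tay (after consonant 'w') → otviyezrowtay.
Attach definiteness definite aw- → awotviyezrowtay.
Apply vowel harmony: awotviyezrowtay → ewetviyezrewtey.
Vowel deletion: no change.
So the correct form is ewetviyezrewtey, option (A).
(B) awotviyezrowtay is wrong: it fails to apply the sound rule(s).
(D) ewetviyezrewyi is wrong: it uses plural instead of singular for number.
(C) ewetviyezrtey is wrong: it uses class II instead of class IV for noun class.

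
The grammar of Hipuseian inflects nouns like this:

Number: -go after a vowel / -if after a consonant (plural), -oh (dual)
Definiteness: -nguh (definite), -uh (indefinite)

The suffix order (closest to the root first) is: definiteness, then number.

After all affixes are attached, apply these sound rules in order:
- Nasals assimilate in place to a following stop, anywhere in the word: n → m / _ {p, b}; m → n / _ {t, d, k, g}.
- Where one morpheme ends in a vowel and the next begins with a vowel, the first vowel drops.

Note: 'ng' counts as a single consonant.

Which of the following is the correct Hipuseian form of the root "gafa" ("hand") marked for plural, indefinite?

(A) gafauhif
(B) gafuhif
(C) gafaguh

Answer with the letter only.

B

Attach definiteness indefinite -uh → gafauh.
Attach number plural -if (after consonant 'h') → gafauhif.
Nasal assimilation: no change.
Apply vowel deletion: gafauhif → gafuhif.
So the correct form is gafuhif, option (B).
(C) gafaguh is wrong: it has the affixes in the wrong order.
(A) gafauhif is wrong: it fails to apply the sound rule(s).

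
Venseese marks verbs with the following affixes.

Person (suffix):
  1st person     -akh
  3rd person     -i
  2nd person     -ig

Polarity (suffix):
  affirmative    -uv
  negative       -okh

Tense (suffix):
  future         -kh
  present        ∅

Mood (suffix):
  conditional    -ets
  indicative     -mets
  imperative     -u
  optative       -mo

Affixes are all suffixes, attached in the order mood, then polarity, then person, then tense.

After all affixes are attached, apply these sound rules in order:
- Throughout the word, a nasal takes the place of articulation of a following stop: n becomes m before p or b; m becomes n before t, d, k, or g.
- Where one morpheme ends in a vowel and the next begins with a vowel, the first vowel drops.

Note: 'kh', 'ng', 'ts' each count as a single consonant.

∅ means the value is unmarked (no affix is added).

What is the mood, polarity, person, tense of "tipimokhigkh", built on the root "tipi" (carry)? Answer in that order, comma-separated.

Segment: tipi-mo-okh-ig-kh.
mood: -mo → optative.
polarity: -okh → negative.
person: -ig → 2nd person.
tense: -kh → future.

optative, negative, 2nd person, future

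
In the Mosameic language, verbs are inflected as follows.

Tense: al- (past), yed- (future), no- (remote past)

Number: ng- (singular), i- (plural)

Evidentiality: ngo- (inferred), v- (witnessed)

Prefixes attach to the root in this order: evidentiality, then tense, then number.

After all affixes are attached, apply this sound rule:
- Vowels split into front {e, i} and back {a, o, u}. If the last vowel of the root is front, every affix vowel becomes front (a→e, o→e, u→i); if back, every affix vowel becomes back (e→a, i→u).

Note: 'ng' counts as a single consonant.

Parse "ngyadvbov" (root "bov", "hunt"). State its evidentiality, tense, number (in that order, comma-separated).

witnessed, future, singular

Segment: ng-yed-v-bov.
evidentiality: v- → witnessed.
tense: yed- → future.
number: ng- → singular.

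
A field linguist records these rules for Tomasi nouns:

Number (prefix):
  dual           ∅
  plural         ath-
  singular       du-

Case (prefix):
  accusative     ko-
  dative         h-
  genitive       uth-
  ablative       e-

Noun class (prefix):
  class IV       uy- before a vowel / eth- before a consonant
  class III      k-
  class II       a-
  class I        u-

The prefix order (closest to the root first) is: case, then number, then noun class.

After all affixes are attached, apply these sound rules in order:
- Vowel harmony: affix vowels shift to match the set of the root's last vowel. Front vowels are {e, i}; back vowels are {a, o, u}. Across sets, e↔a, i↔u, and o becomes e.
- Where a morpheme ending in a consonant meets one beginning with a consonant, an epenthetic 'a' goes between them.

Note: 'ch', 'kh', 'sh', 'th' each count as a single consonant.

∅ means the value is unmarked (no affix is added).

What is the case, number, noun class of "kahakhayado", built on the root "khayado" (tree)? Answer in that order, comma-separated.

dative, dual, class III

Segment: k-h-khayado.
case: h- → dative.
number: ∅ → dual.
noun class: k- → class III.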